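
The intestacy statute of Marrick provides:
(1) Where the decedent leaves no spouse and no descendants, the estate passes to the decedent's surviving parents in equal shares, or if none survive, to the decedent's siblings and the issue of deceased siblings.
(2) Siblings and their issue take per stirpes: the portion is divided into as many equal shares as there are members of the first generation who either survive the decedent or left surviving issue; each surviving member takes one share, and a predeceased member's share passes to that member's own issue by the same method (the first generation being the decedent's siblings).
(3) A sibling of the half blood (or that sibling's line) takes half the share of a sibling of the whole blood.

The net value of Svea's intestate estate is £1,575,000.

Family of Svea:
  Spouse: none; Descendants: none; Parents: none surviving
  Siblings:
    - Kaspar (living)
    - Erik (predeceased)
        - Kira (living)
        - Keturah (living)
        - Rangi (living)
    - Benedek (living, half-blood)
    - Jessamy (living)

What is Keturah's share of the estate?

Keturah receives £150,000.

The entire £1,575,000 passes to the siblings and their issue.
Counting each half-blood sibling's line as half a unit, there are 7/2 units in £1,575,000, so one unit is £450,000. Whole-blood lines (Kaspar, Erik, and Jessamy) take £450,000 each; half-blood lines (Benedek) take £225,000 each.
Erik's share (£450,000) is divided into 3 shares of £150,000: Kira, Keturah, and Rangi each take £150,000.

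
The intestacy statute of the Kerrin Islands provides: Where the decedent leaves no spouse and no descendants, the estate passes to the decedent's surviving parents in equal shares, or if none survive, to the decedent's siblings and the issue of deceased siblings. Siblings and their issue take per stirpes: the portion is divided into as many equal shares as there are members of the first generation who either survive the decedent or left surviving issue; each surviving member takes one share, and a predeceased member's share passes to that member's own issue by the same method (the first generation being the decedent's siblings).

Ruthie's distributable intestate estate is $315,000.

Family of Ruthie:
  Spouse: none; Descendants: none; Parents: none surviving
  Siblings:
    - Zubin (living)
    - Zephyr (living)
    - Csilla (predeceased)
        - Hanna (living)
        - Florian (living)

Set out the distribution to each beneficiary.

The entire $315,000 passes to the siblings and their issue.
That amount ($315,000) is divided into 3 shares of $105,000: Zubin and Zephyr each take $105,000; Csilla's $105,000 share passes to Csilla's issue.
Csilla's share ($105,000) is divided into 2 shares of $52,500: Hanna and Florian each take $52,500.

Zubin: $105,000; Zephyr: $105,000; Hanna: $52,500; Florian: $52,500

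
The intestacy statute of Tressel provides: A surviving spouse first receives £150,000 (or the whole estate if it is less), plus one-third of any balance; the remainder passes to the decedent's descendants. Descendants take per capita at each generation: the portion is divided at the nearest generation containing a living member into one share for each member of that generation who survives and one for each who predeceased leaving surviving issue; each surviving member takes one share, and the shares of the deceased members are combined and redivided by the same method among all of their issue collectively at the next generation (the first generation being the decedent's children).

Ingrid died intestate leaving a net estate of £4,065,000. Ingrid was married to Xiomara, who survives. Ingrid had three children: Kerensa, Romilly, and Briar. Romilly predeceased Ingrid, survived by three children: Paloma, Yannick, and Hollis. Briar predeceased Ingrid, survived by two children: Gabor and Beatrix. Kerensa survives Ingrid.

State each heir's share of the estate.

Xiomara first takes £150,000, leaving a balance of £3,915,000. Xiomara then takes one-third of the balance (£1,305,000), for a total of £1,455,000. The remaining £2,610,000 passes to the descendants.
The descendants' portion (£2,610,000) is divided at the children's generation into 3 shares of £870,000. Kerensa takes £870,000. The 2 shares of the deceased (Romilly and Briar) are combined into a pool of £1,740,000.
That pool (£1,740,000) is divided at the grandchildren's generation equally among Paloma, Yannick, Hollis, Gabor, and Beatrix: £348,000 each.

Xiomara: £1,455,000; Kerensa: £870,000; Paloma: £348,000; Yannick: £348,000; Hollis: £348,000; Gabor: £348,000; Beatrix: £348,000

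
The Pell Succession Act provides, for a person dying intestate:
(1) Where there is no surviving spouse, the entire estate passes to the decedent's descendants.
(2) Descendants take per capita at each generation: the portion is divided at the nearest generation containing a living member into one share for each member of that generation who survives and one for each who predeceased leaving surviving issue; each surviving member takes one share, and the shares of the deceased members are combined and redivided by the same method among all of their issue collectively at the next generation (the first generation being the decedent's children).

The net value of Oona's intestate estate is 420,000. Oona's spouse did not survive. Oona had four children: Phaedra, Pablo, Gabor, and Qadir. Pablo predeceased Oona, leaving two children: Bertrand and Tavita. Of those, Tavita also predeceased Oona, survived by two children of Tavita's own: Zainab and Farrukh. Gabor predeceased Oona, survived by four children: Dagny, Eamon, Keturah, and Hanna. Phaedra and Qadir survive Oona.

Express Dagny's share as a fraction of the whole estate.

Dagny receives 1/12 of the estate.

The entire 420,000 passes to the descendants.
That amount (420,000) is divided at the children's generation into 4 shares of 105,000. Phaedra and Qadir each take 105,000. The 2 shares of the deceased (Pablo and Gabor) are combined into a pool of 210,000.
That pool (210,000) is divided at the grandchildren's generation into 6 shares of 35,000. Bertrand, Dagny, Eamon, Keturah, and Hanna each take 35,000. The remaining share for the deceased Tavita (35,000) is carried to the next generation.
That pool (35,000) is divided at the great-grandchildren's generation equally among Zainab and Farrukh: 17,500 each.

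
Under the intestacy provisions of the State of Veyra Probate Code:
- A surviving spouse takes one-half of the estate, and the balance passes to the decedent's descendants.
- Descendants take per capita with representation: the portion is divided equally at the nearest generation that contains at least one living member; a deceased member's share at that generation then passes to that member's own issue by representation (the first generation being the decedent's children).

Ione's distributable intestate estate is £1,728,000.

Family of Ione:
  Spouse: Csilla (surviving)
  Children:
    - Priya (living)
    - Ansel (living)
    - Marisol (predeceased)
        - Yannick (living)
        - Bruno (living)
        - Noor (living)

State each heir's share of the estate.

Csilla: £864,000; Priya: £288,000; Ansel: £288,000; Yannick: £96,000; Bruno: £96,000; Noor: £96,000

Csilla takes one-half of £1,728,000 = £864,000. The remaining £864,000 passes to the descendants.
The descendants' portion (£864,000) is divided into 3 shares of £288,000: Priya and Ansel each take £288,000; Marisol's £288,000 share passes to Marisol's issue.
Marisol's share (£288,000) is divided into 3 shares of £96,000: Yannick, Bruno, and Noor each take £96,000.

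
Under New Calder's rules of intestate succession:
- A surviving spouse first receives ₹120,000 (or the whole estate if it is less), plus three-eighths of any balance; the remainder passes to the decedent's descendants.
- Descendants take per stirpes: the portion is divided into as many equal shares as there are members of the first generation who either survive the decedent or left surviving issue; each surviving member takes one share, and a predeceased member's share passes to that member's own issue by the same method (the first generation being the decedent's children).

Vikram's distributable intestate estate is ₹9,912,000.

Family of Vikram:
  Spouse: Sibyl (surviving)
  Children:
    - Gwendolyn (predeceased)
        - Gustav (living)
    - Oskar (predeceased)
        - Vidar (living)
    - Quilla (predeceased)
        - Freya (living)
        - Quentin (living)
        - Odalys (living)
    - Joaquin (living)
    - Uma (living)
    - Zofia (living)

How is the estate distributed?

Sibyl first takes ₹120,000, leaving a balance of ₹9,792,000. Sibyl then takes three-eighths of the balance (₹3,672,000), for a total of ₹3,792,000. The remaining ₹6,120,000 passes to the descendants.
The descendants' portion (₹6,120,000) is divided into 6 shares of ₹1,020,000: Joaquin, Uma, and Zofia each take ₹1,020,000; Gwendolyn's ₹1,020,000 share passes to Gwendolyn's issue; Oskar's ₹1,020,000 share passes to Oskar's issue; Quilla's ₹1,020,000 share passes to Quilla's issue.
Gwendolyn's share (₹1,020,000) passes entirely to Gustav.
Oskar's share (₹1,020,000) passes entirely to Vidar.
Quilla's share (₹1,020,000) is divided into 3 shares of ₹340,000: Freya, Quentin, and Odalys each take ₹340,000.

Sibyl: ₹3,792,000; Gustav: ₹1,020,000; Vidar: ₹1,020,000; Freya: ₹340,000; Quentin: ₹340,000; Odalys: ₹340,000; Joaquin: ₹1,020,000; Uma: ₹1,020,000; Zofia: ₹1,020,000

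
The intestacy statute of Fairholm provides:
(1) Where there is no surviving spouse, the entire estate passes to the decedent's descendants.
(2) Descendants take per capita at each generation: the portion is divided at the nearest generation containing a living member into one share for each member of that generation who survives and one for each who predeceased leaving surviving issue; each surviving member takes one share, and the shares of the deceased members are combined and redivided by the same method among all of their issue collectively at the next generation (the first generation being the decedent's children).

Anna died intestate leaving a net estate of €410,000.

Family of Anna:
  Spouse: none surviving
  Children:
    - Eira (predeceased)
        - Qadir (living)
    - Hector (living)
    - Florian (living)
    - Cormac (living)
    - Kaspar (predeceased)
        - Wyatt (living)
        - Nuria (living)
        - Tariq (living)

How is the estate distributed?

Qadir: €41,000; Hector: €82,000; Florian: €82,000; Cormac: €82,000; Wyatt: €41,000; Nuria: €41,000; Tariq: €41,000

The entire €410,000 passes to the descendants.
That amount (€410,000) is divided at the children's generation into 5 shares of €82,000. Hector, Florian, and Cormac each take €82,000. The 2 shares of the deceased (Eira and Kaspar) are combined into a pool of €164,000.
That pool (€164,000) is divided at the grandchildren's generation equally among Qadir, Wyatt, Nuria, and Tariq: €41,000 each.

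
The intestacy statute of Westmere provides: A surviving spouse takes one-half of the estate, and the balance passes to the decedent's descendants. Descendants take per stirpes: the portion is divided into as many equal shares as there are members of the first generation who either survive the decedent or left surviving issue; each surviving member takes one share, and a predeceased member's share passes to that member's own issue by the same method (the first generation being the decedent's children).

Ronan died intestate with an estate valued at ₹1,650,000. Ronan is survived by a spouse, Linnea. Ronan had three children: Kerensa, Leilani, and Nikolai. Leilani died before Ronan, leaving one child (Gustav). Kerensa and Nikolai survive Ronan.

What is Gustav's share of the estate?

Gustav receives ₹275,000.

Linnea takes one-half of ₹1,650,000 = ₹825,000. The remaining ₹825,000 passes to the descendants.
The descendants' portion (₹825,000) is divided into 3 shares of ₹275,000: Kerensa and Nikolai each take ₹275,000; Leilani's ₹275,000 share passes to Leilani's issue.
Leilani's share (₹275,000) passes entirely to Gustav.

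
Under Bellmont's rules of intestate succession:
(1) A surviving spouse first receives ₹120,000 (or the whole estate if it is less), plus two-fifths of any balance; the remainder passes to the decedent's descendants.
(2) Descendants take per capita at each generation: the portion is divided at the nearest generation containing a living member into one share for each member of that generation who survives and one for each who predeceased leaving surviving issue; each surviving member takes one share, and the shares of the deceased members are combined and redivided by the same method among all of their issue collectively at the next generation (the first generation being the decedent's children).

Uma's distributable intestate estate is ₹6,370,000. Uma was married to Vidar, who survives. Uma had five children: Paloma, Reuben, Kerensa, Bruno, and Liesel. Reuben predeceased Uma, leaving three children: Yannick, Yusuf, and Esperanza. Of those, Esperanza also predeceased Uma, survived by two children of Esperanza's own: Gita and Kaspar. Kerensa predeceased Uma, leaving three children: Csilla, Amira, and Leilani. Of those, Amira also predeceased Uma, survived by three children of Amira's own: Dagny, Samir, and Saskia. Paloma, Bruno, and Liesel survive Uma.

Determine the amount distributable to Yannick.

Vidar first takes ₹120,000, leaving a balance of ₹6,250,000. Vidar then takes two-fifths of the balance (₹2,500,000), for a total of ₹2,620,000. The remaining ₹3,750,000 passes to the descendants.
The descendants' portion (₹3,750,000) is divided at the children's generation into 5 shares of ₹750,000. Paloma, Bruno, and Liesel each take ₹750,000. The 2 shares of the deceased (Reuben and Kerensa) are combined into a pool of ₹1,500,000.
That pool (₹1,500,000) is divided at the grandchildren's generation into 6 shares of ₹250,000. Yannick, Yusuf, Csilla, and Leilani each take ₹250,000. The 2 shares of the deceased (Esperanza and Amira) are combined into a pool of ₹500,000.
That pool (₹500,000) is divided at the great-grandchildren's generation equally among Gita, Kaspar, Dagny, Samir, and Saskia: ₹100,000 each.

Yannick receives ₹250,000.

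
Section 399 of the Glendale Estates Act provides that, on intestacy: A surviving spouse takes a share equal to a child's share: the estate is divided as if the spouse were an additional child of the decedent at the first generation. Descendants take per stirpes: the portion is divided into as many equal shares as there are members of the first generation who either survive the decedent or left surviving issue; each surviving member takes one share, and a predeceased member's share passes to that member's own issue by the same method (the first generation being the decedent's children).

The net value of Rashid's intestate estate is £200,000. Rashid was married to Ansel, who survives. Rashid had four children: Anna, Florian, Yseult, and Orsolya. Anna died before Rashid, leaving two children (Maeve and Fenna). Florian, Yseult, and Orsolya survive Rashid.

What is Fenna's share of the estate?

Fenna receives £20,000.

The spouse counts as an additional share at the children's level, so there are 5 primary shares of £40,000. Ansel takes one such share (£40,000).
The children's combined portion (£160,000) is divided into 4 shares of £40,000: Florian, Yseult, and Orsolya each take £40,000; Anna's £40,000 share passes to Anna's issue.
Anna's share (£40,000) is divided into 2 shares of £20,000: Maeve and Fenna each take £20,000.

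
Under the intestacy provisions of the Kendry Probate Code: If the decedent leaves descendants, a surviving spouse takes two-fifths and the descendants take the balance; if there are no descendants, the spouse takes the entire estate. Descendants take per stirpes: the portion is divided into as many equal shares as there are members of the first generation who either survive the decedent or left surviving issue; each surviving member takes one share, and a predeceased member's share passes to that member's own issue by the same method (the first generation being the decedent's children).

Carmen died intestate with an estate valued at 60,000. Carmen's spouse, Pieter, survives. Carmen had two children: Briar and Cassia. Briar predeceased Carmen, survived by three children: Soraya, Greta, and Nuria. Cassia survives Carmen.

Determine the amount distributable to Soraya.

Pieter takes two-fifths of 60,000 = 24,000. The remaining 36,000 passes to the descendants.
The descendants' portion (36,000) is divided into 2 shares of 18,000: Cassia takes 18,000; Briar's 18,000 share passes to Briar's issue.
Briar's share (18,000) is divided into 3 shares of 6,000: Soraya, Greta, and Nuria each take 6,000.

Soraya receives 6,000.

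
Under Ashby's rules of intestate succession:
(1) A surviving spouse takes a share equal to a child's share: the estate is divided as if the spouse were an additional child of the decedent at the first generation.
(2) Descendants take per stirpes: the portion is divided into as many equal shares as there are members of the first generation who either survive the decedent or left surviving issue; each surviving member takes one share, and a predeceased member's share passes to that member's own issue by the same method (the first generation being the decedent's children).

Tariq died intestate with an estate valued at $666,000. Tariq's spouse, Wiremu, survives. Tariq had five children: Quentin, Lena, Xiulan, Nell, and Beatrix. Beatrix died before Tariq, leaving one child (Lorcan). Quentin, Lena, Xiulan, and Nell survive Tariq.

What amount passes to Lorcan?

The spouse counts as an additional share at the children's level, so there are 6 primary shares of $111,000. Wiremu takes one such share ($111,000).
The children's combined portion ($555,000) is divided into 5 shares of $111,000: Quentin, Lena, Xiulan, and Nell each take $111,000; Beatrix's $111,000 share passes to Beatrix's issue.
Beatrix's share ($111,000) passes entirely to Lorcan.

Lorcan receives $111,000.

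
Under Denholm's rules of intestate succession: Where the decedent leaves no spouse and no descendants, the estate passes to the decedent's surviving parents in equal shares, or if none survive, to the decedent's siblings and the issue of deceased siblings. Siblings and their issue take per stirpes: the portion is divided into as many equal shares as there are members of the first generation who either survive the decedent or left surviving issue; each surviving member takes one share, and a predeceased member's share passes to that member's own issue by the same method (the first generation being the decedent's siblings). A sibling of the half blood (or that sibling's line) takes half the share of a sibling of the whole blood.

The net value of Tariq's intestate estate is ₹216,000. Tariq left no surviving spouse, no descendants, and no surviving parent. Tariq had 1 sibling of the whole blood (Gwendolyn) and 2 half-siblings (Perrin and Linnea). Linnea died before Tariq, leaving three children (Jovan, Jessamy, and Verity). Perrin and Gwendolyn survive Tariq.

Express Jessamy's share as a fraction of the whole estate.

The entire ₹216,000 passes to the siblings and their issue.
Counting each half-blood sibling's line as half a unit, there are 2 units in ₹216,000, so one unit is ₹108,000. Whole-blood lines (Gwendolyn) take ₹108,000 each; half-blood lines (Perrin and Linnea) take ₹54,000 each.
Linnea's share (₹54,000) is divided into 3 shares of ₹18,000: Jovan, Jessamy, and Verity each take ₹18,000.

Jessamy receives 1/12 of the estate.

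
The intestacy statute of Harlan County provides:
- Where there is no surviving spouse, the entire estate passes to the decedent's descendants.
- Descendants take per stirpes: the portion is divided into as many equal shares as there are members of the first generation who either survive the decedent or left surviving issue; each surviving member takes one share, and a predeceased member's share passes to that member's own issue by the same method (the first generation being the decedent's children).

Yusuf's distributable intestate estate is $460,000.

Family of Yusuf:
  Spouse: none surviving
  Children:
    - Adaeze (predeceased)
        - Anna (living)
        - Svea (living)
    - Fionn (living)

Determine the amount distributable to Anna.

The entire $460,000 passes to the descendants.
That amount ($460,000) is divided into 2 shares of $230,000: Fionn takes $230,000; Adaeze's $230,000 share passes to Adaeze's issue.
Adaeze's share ($230,000) is divided into 2 shares of $115,000: Anna and Svea each take $115,000.

Anna receives $115,000.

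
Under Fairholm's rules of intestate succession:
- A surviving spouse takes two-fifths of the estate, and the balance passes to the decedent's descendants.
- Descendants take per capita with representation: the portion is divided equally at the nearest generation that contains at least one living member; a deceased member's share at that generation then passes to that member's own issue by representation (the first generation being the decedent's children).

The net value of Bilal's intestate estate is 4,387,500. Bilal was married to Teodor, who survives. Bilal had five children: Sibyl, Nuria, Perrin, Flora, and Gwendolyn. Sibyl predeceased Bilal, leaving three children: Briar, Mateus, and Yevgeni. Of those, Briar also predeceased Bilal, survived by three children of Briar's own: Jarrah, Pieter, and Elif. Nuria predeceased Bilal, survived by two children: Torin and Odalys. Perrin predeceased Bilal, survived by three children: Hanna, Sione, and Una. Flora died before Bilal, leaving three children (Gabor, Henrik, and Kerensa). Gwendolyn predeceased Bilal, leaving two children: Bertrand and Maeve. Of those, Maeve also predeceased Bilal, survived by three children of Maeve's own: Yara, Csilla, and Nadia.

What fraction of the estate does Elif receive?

Elif receives 1/65 of the estate.

Teodor takes two-fifths of 4,387,500 = 1,755,000. The remaining 2,632,500 passes to the descendants.
No child survives, so the initial division is made at the grandchildren's generation.
The descendants' portion (2,632,500) is divided into 13 shares of 202,500: Mateus, Yevgeni, Torin, Odalys, Hanna, Sione, Una, Gabor, Henrik, Kerensa, and Bertrand each take 202,500; Briar's 202,500 share passes to Briar's issue; Maeve's 202,500 share passes to Maeve's issue.
Briar's share (202,500) is divided into 3 shares of 67,500: Jarrah, Pieter, and Elif each take 67,500.
Maeve's share (202,500) is divided into 3 shares of 67,500: Yara, Csilla, and Nadia each take 67,500.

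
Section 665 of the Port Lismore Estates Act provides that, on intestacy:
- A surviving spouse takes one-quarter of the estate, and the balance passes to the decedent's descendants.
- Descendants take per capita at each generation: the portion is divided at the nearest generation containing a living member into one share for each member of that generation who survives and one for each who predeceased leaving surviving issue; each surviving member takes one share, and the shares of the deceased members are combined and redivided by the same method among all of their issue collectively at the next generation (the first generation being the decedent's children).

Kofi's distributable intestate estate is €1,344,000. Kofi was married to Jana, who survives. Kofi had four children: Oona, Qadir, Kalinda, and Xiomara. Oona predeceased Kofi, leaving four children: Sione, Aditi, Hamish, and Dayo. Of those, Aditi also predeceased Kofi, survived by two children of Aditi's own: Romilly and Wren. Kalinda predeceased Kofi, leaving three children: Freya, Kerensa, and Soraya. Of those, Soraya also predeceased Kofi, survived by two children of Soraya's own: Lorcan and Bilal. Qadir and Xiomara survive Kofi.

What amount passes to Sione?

Jana takes one-quarter of €1,344,000 = €336,000. The remaining €1,008,000 passes to the descendants.
The descendants' portion (€1,008,000) is divided at the children's generation into 4 shares of €252,000. Qadir and Xiomara each take €252,000. The 2 shares of the deceased (Oona and Kalinda) are combined into a pool of €504,000.
That pool (€504,000) is divided at the grandchildren's generation into 7 shares of €72,000. Sione, Hamish, Dayo, Freya, and Kerensa each take €72,000. The 2 shares of the deceased (Aditi and Soraya) are combined into a pool of €144,000.
That pool (€144,000) is divided at the great-grandchildren's generation equally among Romilly, Wren, Lorcan, and Bilal: €36,000 each.

Sione receives €72,000.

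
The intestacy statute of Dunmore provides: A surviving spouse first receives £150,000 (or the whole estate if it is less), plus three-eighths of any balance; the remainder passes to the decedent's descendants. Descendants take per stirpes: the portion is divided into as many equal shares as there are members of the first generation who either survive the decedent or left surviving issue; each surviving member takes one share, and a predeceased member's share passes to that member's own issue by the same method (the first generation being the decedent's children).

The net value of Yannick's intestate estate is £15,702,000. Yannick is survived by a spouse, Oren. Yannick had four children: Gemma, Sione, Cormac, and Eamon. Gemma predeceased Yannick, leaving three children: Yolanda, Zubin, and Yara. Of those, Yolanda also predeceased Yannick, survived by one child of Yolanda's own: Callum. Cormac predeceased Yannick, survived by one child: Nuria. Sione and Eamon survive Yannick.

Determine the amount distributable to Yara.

Yara receives £810,000.

Oren first takes £150,000, leaving a balance of £15,552,000. Oren then takes three-eighths of the balance (£5,832,000), for a total of £5,982,000. The remaining £9,720,000 passes to the descendants.
The descendants' portion (£9,720,000) is divided into 4 shares of £2,430,000: Sione and Eamon each take £2,430,000; Gemma's £2,430,000 share passes to Gemma's issue; Cormac's £2,430,000 share passes to Cormac's issue.
Gemma's share (£2,430,000) is divided into 3 shares of £810,000: Zubin and Yara each take £810,000; Yolanda's £810,000 share passes to Yolanda's issue.
Yolanda's share (£810,000) passes entirely to Callum.
Cormac's share (£2,430,000) passes entirely to Nuria.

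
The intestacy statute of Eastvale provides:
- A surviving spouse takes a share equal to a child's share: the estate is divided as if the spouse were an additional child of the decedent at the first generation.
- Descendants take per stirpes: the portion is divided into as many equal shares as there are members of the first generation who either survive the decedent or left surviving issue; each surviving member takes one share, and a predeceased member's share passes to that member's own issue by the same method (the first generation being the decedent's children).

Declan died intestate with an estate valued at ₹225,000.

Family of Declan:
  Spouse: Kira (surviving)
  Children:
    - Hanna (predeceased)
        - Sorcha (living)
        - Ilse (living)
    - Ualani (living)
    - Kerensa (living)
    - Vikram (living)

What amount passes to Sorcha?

The spouse counts as an additional share at the children's level, so there are 5 primary shares of ₹45,000. Kira takes one such share (₹45,000).
The children's combined portion (₹180,000) is divided into 4 shares of ₹45,000: Ualani, Kerensa, and Vikram each take ₹45,000; Hanna's ₹45,000 share passes to Hanna's issue.
Hanna's share (₹45,000) is divided into 2 shares of ₹22,500: Sorcha and Ilse each take ₹22,500.

Sorcha receives ₹22,500.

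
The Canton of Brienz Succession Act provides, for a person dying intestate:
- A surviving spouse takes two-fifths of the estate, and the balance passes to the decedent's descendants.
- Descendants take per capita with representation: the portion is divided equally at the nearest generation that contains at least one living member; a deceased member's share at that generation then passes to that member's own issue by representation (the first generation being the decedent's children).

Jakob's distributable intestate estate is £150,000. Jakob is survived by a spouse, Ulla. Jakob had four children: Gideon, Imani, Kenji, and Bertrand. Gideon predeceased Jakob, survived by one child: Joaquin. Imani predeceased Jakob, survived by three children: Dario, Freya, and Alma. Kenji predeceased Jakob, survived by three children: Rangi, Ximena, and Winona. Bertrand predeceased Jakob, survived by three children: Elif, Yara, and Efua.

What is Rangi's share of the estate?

Rangi receives £9,000.

Ulla takes two-fifths of £150,000 = £60,000. The remaining £90,000 passes to the descendants.
No child survives, so the initial division is made at the grandchildren's generation.
The descendants' portion (£90,000) is divided into 10 shares of £9,000: Joaquin, Dario, Freya, Alma, Rangi, Ximena, Winona, Elif, Yara, and Efua each take £9,000.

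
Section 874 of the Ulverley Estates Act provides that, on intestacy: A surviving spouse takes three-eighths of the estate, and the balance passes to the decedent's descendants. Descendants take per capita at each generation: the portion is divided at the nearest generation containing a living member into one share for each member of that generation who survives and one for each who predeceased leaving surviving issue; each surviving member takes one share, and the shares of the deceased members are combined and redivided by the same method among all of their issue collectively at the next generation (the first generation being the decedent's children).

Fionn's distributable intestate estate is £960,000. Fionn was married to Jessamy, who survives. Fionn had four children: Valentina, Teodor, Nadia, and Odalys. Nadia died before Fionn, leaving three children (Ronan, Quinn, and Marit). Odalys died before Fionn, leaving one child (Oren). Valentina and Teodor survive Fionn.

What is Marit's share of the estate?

Marit receives £75,000.

Jessamy takes three-eighths of £960,000 = £360,000. The remaining £600,000 passes to the descendants.
The descendants' portion (£600,000) is divided at the children's generation into 4 shares of £150,000. Valentina and Teodor each take £150,000. The 2 shares of the deceased (Nadia and Odalys) are combined into a pool of £300,000.
That pool (£300,000) is divided at the grandchildren's generation equally among Ronan, Quinn, Marit, and Oren: £75,000 each.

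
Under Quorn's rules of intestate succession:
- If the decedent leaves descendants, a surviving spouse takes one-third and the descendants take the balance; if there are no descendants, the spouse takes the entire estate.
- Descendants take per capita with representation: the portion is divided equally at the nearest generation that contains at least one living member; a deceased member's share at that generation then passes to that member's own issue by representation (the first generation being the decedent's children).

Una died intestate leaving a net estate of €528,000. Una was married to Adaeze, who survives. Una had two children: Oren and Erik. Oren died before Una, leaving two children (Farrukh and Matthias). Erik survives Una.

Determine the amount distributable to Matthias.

Adaeze takes one-third of €528,000 = €176,000. The remaining €352,000 passes to the descendants.
The descendants' portion (€352,000) is divided into 2 shares of €176,000: Erik takes €176,000; Oren's €176,000 share passes to Oren's issue.
Oren's share (€176,000) is divided into 2 shares of €88,000: Farrukh and Matthias each take €88,000.

Matthias receives €88,000.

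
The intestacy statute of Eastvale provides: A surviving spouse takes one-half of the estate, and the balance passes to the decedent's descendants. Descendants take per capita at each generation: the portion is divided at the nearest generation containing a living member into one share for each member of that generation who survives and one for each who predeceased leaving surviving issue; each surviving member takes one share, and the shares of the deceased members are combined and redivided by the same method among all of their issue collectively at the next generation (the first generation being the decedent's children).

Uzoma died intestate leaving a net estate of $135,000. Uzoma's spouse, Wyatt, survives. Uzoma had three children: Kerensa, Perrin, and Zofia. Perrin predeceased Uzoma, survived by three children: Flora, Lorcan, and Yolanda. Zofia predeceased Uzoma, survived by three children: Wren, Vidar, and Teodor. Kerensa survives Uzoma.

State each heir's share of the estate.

Wyatt takes one-half of $135,000 = $67,500. The remaining $67,500 passes to the descendants.
The descendants' portion ($67,500) is divided at the children's generation into 3 shares of $22,500. Kerensa takes $22,500. The 2 shares of the deceased (Perrin and Zofia) are combined into a pool of $45,000.
That pool ($45,000) is divided at the grandchildren's generation equally among Flora, Lorcan, Yolanda, Wren, Vidar, and Teodor: $7,500 each.

Wyatt: $67,500; Kerensa: $22,500; Flora: $7,500; Lorcan: $7,500; Yolanda: $7,500; Wren: $7,500; Vidar: $7,500; Teodor: $7,500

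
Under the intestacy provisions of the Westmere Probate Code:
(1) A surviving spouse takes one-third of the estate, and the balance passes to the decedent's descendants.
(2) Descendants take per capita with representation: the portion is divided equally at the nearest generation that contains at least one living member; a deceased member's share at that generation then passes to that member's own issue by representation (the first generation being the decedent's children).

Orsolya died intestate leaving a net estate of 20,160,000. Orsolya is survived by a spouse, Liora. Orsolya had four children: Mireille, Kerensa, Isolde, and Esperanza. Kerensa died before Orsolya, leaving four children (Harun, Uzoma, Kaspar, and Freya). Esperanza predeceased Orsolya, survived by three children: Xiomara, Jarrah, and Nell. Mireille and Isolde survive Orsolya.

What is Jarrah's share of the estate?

Jarrah receives 1,120,000.

Liora takes one-third of 20,160,000 = 6,720,000. The remaining 13,440,000 passes to the descendants.
The descendants' portion (13,440,000) is divided into 4 shares of 3,360,000: Mireille and Isolde each take 3,360,000; Kerensa's 3,360,000 share passes to Kerensa's issue; Esperanza's 3,360,000 share passes to Esperanza's issue.
Kerensa's share (3,360,000) is divided into 4 shares of 840,000: Harun, Uzoma, Kaspar, and Freya each take 840,000.
Esperanza's share (3,360,000) is divided into 3 shares of 1,120,000: Xiomara, Jarrah, and Nell each take 1,120,000.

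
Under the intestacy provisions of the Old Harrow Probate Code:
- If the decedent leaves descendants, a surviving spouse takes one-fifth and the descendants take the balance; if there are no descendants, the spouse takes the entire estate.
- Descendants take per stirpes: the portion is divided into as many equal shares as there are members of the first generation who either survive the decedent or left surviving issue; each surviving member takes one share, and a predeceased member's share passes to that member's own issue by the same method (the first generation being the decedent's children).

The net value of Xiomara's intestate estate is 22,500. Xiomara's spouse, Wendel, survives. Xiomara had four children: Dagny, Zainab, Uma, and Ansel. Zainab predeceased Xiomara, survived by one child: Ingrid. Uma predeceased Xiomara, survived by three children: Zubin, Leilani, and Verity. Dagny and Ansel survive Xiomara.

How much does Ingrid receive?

Wendel takes one-fifth of 22,500 = 4,500. The remaining 18,000 passes to the descendants.
The descendants' portion (18,000) is divided into 4 shares of 4,500: Dagny and Ansel each take 4,500; Zainab's 4,500 share passes to Zainab's issue; Uma's 4,500 share passes to Uma's issue.
Zainab's share (4,500) passes entirely to Ingrid.
Uma's share (4,500) is divided into 3 shares of 1,500: Zubin, Leilani, and Verity each take 1,500.

Ingrid receives 4,500.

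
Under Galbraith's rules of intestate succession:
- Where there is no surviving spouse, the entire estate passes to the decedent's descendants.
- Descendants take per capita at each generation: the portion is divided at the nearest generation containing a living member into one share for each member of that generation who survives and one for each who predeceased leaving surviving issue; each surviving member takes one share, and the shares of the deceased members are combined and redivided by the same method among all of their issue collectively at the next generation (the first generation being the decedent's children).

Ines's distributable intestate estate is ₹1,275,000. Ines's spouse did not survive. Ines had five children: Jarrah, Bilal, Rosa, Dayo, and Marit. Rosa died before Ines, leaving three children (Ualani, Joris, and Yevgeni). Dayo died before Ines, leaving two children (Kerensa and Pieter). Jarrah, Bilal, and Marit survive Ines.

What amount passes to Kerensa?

The entire ₹1,275,000 passes to the descendants.
That amount (₹1,275,000) is divided at the children's generation into 5 shares of ₹255,000. Jarrah, Bilal, and Marit each take ₹255,000. The 2 shares of the deceased (Rosa and Dayo) are combined into a pool of ₹510,000.
That pool (₹510,000) is divided at the grandchildren's generation equally among Ualani, Joris, Yevgeni, Kerensa, and Pieter: ₹102,000 each.

Kerensa receives ₹102,000.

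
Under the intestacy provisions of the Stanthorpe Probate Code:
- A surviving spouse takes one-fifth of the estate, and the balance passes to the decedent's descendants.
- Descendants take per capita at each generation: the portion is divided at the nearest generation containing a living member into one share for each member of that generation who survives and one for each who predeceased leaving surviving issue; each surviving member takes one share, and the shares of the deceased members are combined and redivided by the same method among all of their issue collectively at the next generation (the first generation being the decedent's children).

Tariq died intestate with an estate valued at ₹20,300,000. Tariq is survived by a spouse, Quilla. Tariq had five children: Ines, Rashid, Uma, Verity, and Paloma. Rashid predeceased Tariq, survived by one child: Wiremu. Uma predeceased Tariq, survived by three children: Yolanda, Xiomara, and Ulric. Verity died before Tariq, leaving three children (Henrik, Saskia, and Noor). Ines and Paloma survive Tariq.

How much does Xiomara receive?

Xiomara receives ₹1,392,000.

Quilla takes one-fifth of ₹20,300,000 = ₹4,060,000. The remaining ₹16,240,000 passes to the descendants.
The descendants' portion (₹16,240,000) is divided at the children's generation into 5 shares of ₹3,248,000. Ines and Paloma each take ₹3,248,000. The 3 shares of the deceased (Rashid, Uma, and Verity) are combined into a pool of ₹9,744,000.
That pool (₹9,744,000) is divided at the grandchildren's generation equally among Wiremu, Yolanda, Xiomara, Ulric, Henrik, Saskia, and Noor: ₹1,392,000 each.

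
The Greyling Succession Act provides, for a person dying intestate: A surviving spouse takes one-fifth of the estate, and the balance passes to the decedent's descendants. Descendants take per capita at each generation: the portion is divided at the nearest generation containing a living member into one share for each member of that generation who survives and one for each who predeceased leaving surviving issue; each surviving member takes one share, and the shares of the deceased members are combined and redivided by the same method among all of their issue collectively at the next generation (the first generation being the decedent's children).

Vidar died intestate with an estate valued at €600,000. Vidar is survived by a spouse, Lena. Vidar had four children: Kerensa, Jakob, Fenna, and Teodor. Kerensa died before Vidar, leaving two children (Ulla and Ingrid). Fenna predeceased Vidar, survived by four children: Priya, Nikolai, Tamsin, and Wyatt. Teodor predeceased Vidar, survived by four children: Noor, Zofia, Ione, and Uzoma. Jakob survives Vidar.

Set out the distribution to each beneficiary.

Lena: €120,000; Ulla: €36,000; Ingrid: €36,000; Jakob: €120,000; Priya: €36,000; Nikolai: €36,000; Tamsin: €36,000; Wyatt: €36,000; Noor: €36,000; Zofia: €36,000; Ione: €36,000; Uzoma: €36,000

Lena takes one-fifth of €600,000 = €120,000. The remaining €480,000 passes to the descendants.
The descendants' portion (€480,000) is divided at the children's generation into 4 shares of €120,000. Jakob takes €120,000. The 3 shares of the deceased (Kerensa, Fenna, and Teodor) are combined into a pool of €360,000.
That pool (€360,000) is divided at the grandchildren's generation equally among Ulla, Ingrid, Priya, Nikolai, Tamsin, Wyatt, Noor, Zofia, Ione, and Uzoma: €36,000 each.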